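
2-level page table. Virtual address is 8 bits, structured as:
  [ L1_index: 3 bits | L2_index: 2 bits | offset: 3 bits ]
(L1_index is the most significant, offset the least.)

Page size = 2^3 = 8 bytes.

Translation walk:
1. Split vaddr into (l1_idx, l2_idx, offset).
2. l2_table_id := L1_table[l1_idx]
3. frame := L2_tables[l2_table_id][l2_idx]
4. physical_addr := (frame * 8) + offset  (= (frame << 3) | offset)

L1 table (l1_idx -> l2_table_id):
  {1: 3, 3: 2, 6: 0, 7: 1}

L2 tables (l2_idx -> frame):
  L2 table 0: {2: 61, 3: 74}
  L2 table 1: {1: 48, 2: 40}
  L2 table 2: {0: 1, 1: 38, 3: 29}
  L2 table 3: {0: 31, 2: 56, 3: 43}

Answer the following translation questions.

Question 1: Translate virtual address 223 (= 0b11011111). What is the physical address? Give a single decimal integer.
Answer: 599

Derivation:
vaddr = 223 = 0b11011111
Split: l1_idx=6, l2_idx=3, offset=7
L1[6] = 0
L2[0][3] = 74
paddr = 74 * 8 + 7 = 599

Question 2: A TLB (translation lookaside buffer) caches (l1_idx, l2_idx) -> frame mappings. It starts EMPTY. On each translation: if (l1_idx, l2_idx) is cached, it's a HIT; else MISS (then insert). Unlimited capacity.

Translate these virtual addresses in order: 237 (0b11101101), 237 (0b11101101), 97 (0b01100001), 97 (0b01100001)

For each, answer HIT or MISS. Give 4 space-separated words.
vaddr=237: (7,1) not in TLB -> MISS, insert
vaddr=237: (7,1) in TLB -> HIT
vaddr=97: (3,0) not in TLB -> MISS, insert
vaddr=97: (3,0) in TLB -> HIT

Answer: MISS HIT MISS HIT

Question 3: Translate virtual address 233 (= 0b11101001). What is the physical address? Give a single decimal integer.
Answer: 385

Derivation:
vaddr = 233 = 0b11101001
Split: l1_idx=7, l2_idx=1, offset=1
L1[7] = 1
L2[1][1] = 48
paddr = 48 * 8 + 1 = 385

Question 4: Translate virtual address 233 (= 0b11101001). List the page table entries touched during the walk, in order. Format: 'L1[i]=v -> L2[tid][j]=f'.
Answer: L1[7]=1 -> L2[1][1]=48

Derivation:
vaddr = 233 = 0b11101001
Split: l1_idx=7, l2_idx=1, offset=1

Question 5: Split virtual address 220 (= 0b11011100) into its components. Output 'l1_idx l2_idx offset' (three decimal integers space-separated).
vaddr = 220 = 0b11011100
  top 3 bits -> l1_idx = 6
  next 2 bits -> l2_idx = 3
  bottom 3 bits -> offset = 4

Answer: 6 3 4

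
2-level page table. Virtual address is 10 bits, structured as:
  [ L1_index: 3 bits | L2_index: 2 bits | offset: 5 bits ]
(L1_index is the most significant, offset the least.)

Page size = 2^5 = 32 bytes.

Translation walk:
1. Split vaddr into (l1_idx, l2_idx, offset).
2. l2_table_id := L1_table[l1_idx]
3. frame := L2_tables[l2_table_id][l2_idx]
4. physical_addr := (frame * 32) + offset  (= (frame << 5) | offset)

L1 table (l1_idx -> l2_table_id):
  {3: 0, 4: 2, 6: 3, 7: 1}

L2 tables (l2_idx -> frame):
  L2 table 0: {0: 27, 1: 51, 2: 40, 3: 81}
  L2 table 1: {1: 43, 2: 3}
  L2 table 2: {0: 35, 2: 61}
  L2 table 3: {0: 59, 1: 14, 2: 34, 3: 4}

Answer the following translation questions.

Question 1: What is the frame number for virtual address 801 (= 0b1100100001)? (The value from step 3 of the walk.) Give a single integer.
vaddr = 801: l1_idx=6, l2_idx=1
L1[6] = 3; L2[3][1] = 14

Answer: 14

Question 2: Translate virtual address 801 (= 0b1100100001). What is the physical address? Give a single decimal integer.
Answer: 449

Derivation:
vaddr = 801 = 0b1100100001
Split: l1_idx=6, l2_idx=1, offset=1
L1[6] = 3
L2[3][1] = 14
paddr = 14 * 32 + 1 = 449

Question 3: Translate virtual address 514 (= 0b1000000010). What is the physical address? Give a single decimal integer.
vaddr = 514 = 0b1000000010
Split: l1_idx=4, l2_idx=0, offset=2
L1[4] = 2
L2[2][0] = 35
paddr = 35 * 32 + 2 = 1122

Answer: 1122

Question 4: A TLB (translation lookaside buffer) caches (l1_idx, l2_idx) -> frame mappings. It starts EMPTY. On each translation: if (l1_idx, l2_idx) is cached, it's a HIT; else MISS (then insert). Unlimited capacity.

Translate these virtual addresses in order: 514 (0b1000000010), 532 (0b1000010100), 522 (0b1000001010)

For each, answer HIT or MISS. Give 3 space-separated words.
Answer: MISS HIT HIT

Derivation:
vaddr=514: (4,0) not in TLB -> MISS, insert
vaddr=532: (4,0) in TLB -> HIT
vaddr=522: (4,0) in TLB -> HIT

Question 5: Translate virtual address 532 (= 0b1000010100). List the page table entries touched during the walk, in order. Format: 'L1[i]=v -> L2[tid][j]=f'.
Answer: L1[4]=2 -> L2[2][0]=35

Derivation:
vaddr = 532 = 0b1000010100
Split: l1_idx=4, l2_idx=0, offset=20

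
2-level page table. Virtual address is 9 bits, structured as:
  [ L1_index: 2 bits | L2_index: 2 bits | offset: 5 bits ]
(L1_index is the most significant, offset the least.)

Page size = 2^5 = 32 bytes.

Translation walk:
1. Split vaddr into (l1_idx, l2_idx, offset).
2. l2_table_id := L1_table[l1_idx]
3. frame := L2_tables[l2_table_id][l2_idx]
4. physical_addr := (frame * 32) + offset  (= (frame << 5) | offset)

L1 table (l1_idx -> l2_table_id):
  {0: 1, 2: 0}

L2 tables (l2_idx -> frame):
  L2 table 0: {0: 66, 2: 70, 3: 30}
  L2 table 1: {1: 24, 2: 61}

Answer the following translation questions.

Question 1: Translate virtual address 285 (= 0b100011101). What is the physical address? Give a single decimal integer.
vaddr = 285 = 0b100011101
Split: l1_idx=2, l2_idx=0, offset=29
L1[2] = 0
L2[0][0] = 66
paddr = 66 * 32 + 29 = 2141

Answer: 2141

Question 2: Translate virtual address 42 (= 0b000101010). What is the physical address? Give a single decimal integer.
Answer: 778

Derivation:
vaddr = 42 = 0b000101010
Split: l1_idx=0, l2_idx=1, offset=10
L1[0] = 1
L2[1][1] = 24
paddr = 24 * 32 + 10 = 778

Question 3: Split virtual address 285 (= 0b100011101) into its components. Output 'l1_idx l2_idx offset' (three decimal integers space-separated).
vaddr = 285 = 0b100011101
  top 2 bits -> l1_idx = 2
  next 2 bits -> l2_idx = 0
  bottom 5 bits -> offset = 29

Answer: 2 0 29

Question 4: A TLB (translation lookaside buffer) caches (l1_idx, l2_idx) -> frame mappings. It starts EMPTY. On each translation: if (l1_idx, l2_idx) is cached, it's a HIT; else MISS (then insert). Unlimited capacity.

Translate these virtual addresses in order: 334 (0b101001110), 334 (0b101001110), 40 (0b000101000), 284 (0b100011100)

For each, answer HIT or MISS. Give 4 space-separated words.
Answer: MISS HIT MISS MISS

Derivation:
vaddr=334: (2,2) not in TLB -> MISS, insert
vaddr=334: (2,2) in TLB -> HIT
vaddr=40: (0,1) not in TLB -> MISS, insert
vaddr=284: (2,0) not in TLB -> MISS, insert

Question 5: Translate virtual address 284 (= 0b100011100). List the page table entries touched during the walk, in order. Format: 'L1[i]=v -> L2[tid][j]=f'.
Answer: L1[2]=0 -> L2[0][0]=66

Derivation:
vaddr = 284 = 0b100011100
Split: l1_idx=2, l2_idx=0, offset=28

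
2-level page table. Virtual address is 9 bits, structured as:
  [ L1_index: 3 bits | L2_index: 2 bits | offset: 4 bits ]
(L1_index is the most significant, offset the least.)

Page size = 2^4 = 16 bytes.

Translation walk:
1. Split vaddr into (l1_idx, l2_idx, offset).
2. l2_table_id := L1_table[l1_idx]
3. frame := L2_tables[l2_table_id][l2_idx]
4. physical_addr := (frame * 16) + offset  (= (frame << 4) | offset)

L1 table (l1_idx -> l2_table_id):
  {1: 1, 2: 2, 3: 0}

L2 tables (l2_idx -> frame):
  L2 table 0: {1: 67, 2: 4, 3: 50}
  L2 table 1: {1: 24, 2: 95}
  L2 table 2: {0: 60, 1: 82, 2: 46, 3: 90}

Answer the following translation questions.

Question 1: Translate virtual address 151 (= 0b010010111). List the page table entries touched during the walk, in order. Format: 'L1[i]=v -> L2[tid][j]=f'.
vaddr = 151 = 0b010010111
Split: l1_idx=2, l2_idx=1, offset=7

Answer: L1[2]=2 -> L2[2][1]=82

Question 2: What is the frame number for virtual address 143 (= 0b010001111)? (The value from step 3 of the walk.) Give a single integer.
vaddr = 143: l1_idx=2, l2_idx=0
L1[2] = 2; L2[2][0] = 60

Answer: 60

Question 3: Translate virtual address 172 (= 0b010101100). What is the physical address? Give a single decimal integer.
Answer: 748

Derivation:
vaddr = 172 = 0b010101100
Split: l1_idx=2, l2_idx=2, offset=12
L1[2] = 2
L2[2][2] = 46
paddr = 46 * 16 + 12 = 748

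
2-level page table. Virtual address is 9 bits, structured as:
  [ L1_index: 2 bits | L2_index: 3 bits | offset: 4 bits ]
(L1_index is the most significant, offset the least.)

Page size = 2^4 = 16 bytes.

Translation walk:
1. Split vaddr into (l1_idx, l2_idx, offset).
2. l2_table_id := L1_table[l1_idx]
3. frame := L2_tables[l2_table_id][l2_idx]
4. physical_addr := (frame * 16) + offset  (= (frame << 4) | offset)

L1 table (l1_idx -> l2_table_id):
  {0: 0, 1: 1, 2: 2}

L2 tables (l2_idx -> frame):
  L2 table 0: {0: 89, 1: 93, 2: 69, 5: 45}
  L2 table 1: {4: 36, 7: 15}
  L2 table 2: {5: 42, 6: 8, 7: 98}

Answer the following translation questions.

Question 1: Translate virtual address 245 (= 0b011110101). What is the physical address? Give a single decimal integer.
Answer: 245

Derivation:
vaddr = 245 = 0b011110101
Split: l1_idx=1, l2_idx=7, offset=5
L1[1] = 1
L2[1][7] = 15
paddr = 15 * 16 + 5 = 245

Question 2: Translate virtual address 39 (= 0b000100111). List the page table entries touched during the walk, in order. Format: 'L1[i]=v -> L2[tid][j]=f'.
vaddr = 39 = 0b000100111
Split: l1_idx=0, l2_idx=2, offset=7

Answer: L1[0]=0 -> L2[0][2]=69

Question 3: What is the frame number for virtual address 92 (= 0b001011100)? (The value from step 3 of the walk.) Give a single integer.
vaddr = 92: l1_idx=0, l2_idx=5
L1[0] = 0; L2[0][5] = 45

Answer: 45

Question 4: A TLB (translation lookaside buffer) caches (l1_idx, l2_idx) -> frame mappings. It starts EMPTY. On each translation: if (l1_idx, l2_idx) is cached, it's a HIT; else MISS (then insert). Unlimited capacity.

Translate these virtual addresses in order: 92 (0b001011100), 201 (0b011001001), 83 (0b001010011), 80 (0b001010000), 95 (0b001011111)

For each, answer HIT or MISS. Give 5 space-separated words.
Answer: MISS MISS HIT HIT HIT

Derivation:
vaddr=92: (0,5) not in TLB -> MISS, insert
vaddr=201: (1,4) not in TLB -> MISS, insert
vaddr=83: (0,5) in TLB -> HIT
vaddr=80: (0,5) in TLB -> HIT
vaddr=95: (0,5) in TLB -> HIT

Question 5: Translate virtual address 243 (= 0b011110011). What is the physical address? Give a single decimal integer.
Answer: 243

Derivation:
vaddr = 243 = 0b011110011
Split: l1_idx=1, l2_idx=7, offset=3
L1[1] = 1
L2[1][7] = 15
paddr = 15 * 16 + 3 = 243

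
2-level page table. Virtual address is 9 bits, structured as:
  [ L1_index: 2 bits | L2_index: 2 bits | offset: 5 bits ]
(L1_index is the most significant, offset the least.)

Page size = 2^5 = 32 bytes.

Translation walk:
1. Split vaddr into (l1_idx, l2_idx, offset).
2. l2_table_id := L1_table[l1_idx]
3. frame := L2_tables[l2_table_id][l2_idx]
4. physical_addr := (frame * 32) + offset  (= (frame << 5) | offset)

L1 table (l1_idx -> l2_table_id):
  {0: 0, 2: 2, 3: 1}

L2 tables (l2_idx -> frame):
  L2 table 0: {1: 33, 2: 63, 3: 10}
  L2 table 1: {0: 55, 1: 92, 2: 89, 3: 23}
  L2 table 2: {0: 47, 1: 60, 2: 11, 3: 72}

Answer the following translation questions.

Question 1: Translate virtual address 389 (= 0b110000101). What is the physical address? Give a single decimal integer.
Answer: 1765

Derivation:
vaddr = 389 = 0b110000101
Split: l1_idx=3, l2_idx=0, offset=5
L1[3] = 1
L2[1][0] = 55
paddr = 55 * 32 + 5 = 1765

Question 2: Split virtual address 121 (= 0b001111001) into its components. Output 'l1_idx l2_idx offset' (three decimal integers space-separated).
Answer: 0 3 25

Derivation:
vaddr = 121 = 0b001111001
  top 2 bits -> l1_idx = 0
  next 2 bits -> l2_idx = 3
  bottom 5 bits -> offset = 25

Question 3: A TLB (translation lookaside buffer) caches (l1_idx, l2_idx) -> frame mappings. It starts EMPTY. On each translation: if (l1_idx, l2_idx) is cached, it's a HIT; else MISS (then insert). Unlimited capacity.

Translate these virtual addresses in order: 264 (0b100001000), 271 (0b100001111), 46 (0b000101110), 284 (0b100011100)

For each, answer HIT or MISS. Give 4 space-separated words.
Answer: MISS HIT MISS HIT

Derivation:
vaddr=264: (2,0) not in TLB -> MISS, insert
vaddr=271: (2,0) in TLB -> HIT
vaddr=46: (0,1) not in TLB -> MISS, insert
vaddr=284: (2,0) in TLB -> HIT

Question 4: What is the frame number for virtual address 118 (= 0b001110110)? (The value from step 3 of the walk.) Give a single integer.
vaddr = 118: l1_idx=0, l2_idx=3
L1[0] = 0; L2[0][3] = 10

Answer: 10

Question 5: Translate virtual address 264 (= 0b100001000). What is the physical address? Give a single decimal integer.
Answer: 1512

Derivation:
vaddr = 264 = 0b100001000
Split: l1_idx=2, l2_idx=0, offset=8
L1[2] = 2
L2[2][0] = 47
paddr = 47 * 32 + 8 = 1512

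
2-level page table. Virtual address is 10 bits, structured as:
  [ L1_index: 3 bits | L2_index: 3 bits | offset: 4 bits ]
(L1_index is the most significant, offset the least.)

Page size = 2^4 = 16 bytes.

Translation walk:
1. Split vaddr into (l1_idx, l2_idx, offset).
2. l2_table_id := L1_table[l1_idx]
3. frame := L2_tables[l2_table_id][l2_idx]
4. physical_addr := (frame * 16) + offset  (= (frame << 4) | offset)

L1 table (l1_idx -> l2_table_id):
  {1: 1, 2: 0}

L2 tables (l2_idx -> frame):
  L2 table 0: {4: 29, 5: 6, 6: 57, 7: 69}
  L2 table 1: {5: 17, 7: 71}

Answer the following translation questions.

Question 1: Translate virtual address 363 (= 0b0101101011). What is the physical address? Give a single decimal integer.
vaddr = 363 = 0b0101101011
Split: l1_idx=2, l2_idx=6, offset=11
L1[2] = 0
L2[0][6] = 57
paddr = 57 * 16 + 11 = 923

Answer: 923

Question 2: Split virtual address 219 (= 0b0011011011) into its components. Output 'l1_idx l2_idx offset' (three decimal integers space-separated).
Answer: 1 5 11

Derivation:
vaddr = 219 = 0b0011011011
  top 3 bits -> l1_idx = 1
  next 3 bits -> l2_idx = 5
  bottom 4 bits -> offset = 11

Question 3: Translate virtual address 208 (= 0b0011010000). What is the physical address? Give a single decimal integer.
Answer: 272

Derivation:
vaddr = 208 = 0b0011010000
Split: l1_idx=1, l2_idx=5, offset=0
L1[1] = 1
L2[1][5] = 17
paddr = 17 * 16 + 0 = 272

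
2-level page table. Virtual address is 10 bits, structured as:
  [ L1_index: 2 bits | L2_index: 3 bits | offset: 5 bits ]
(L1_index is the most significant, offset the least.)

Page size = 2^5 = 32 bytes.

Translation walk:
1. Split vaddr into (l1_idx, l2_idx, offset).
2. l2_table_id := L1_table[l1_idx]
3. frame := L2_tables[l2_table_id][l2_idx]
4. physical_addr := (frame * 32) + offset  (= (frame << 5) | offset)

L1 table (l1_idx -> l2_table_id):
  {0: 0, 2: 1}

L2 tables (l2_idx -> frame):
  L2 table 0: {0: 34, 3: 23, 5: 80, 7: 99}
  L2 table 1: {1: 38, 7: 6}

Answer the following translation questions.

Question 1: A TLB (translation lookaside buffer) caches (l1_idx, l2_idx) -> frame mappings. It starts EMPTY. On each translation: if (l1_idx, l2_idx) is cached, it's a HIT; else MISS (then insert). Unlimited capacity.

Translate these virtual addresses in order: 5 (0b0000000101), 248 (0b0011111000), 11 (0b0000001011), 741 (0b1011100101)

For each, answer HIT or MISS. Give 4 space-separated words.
Answer: MISS MISS HIT MISS

Derivation:
vaddr=5: (0,0) not in TLB -> MISS, insert
vaddr=248: (0,7) not in TLB -> MISS, insert
vaddr=11: (0,0) in TLB -> HIT
vaddr=741: (2,7) not in TLB -> MISS, insert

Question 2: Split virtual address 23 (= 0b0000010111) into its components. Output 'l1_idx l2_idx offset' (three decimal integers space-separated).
Answer: 0 0 23

Derivation:
vaddr = 23 = 0b0000010111
  top 2 bits -> l1_idx = 0
  next 3 bits -> l2_idx = 0
  bottom 5 bits -> offset = 23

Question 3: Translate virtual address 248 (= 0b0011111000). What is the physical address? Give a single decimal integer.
vaddr = 248 = 0b0011111000
Split: l1_idx=0, l2_idx=7, offset=24
L1[0] = 0
L2[0][7] = 99
paddr = 99 * 32 + 24 = 3192

Answer: 3192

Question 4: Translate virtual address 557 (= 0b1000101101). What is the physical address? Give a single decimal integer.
vaddr = 557 = 0b1000101101
Split: l1_idx=2, l2_idx=1, offset=13
L1[2] = 1
L2[1][1] = 38
paddr = 38 * 32 + 13 = 1229

Answer: 1229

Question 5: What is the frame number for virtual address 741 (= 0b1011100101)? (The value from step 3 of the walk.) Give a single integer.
Answer: 6

Derivation:
vaddr = 741: l1_idx=2, l2_idx=7
L1[2] = 1; L2[1][7] = 6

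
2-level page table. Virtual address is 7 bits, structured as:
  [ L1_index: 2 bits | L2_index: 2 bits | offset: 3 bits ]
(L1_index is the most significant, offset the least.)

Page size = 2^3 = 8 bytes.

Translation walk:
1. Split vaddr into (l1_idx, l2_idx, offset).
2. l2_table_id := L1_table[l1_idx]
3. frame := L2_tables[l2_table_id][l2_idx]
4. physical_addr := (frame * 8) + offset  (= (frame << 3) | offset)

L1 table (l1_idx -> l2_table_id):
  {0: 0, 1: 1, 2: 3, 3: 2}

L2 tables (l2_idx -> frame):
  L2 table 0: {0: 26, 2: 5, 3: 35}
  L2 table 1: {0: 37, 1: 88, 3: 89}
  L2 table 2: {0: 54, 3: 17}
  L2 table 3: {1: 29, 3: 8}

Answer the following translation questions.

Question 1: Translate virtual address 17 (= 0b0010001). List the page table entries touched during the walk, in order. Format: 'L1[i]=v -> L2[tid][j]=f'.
vaddr = 17 = 0b0010001
Split: l1_idx=0, l2_idx=2, offset=1

Answer: L1[0]=0 -> L2[0][2]=5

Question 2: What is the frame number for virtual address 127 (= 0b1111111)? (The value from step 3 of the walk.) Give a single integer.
vaddr = 127: l1_idx=3, l2_idx=3
L1[3] = 2; L2[2][3] = 17

Answer: 17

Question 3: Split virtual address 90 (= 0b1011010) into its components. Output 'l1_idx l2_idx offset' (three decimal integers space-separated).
vaddr = 90 = 0b1011010
  top 2 bits -> l1_idx = 2
  next 2 bits -> l2_idx = 3
  bottom 3 bits -> offset = 2

Answer: 2 3 2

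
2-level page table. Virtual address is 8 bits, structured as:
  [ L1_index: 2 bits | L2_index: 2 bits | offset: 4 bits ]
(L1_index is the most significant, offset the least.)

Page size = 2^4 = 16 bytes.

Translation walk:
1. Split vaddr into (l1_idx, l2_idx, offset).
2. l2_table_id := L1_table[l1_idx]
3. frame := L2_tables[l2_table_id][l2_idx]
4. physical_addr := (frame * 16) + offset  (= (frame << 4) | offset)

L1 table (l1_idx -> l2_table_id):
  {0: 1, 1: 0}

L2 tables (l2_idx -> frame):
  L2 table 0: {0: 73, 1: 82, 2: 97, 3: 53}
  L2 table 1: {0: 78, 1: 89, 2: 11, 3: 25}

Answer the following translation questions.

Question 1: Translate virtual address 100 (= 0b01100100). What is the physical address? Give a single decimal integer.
vaddr = 100 = 0b01100100
Split: l1_idx=1, l2_idx=2, offset=4
L1[1] = 0
L2[0][2] = 97
paddr = 97 * 16 + 4 = 1556

Answer: 1556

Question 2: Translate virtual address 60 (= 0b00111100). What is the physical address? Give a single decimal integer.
vaddr = 60 = 0b00111100
Split: l1_idx=0, l2_idx=3, offset=12
L1[0] = 1
L2[1][3] = 25
paddr = 25 * 16 + 12 = 412

Answer: 412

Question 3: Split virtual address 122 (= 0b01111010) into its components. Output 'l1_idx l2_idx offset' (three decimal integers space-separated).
Answer: 1 3 10

Derivation:
vaddr = 122 = 0b01111010
  top 2 bits -> l1_idx = 1
  next 2 bits -> l2_idx = 3
  bottom 4 bits -> offset = 10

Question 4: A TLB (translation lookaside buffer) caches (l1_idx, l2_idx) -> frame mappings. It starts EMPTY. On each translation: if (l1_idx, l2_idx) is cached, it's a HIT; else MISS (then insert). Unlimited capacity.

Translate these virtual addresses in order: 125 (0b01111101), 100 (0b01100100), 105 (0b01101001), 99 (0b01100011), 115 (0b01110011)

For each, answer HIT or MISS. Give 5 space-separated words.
vaddr=125: (1,3) not in TLB -> MISS, insert
vaddr=100: (1,2) not in TLB -> MISS, insert
vaddr=105: (1,2) in TLB -> HIT
vaddr=99: (1,2) in TLB -> HIT
vaddr=115: (1,3) in TLB -> HIT

Answer: MISS MISS HIT HIT HIT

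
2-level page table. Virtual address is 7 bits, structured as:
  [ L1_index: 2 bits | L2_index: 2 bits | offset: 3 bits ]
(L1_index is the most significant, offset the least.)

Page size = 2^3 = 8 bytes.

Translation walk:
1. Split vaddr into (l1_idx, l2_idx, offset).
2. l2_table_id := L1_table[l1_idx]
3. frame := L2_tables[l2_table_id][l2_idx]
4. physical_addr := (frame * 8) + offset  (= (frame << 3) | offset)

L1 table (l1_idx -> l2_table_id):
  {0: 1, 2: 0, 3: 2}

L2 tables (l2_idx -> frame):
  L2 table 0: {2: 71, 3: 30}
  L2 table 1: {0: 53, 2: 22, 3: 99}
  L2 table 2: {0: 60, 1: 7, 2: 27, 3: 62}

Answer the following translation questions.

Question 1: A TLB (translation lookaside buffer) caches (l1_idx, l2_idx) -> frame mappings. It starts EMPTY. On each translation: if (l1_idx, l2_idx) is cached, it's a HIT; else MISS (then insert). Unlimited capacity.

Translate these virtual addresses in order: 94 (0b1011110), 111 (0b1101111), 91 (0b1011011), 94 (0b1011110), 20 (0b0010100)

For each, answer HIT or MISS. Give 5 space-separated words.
vaddr=94: (2,3) not in TLB -> MISS, insert
vaddr=111: (3,1) not in TLB -> MISS, insert
vaddr=91: (2,3) in TLB -> HIT
vaddr=94: (2,3) in TLB -> HIT
vaddr=20: (0,2) not in TLB -> MISS, insert

Answer: MISS MISS HIT HIT MISS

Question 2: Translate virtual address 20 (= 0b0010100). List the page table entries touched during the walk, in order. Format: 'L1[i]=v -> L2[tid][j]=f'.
vaddr = 20 = 0b0010100
Split: l1_idx=0, l2_idx=2, offset=4

Answer: L1[0]=1 -> L2[1][2]=22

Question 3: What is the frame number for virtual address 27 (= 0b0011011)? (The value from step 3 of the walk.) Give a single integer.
vaddr = 27: l1_idx=0, l2_idx=3
L1[0] = 1; L2[1][3] = 99

Answer: 99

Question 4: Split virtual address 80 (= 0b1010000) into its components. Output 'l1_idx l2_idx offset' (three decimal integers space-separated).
vaddr = 80 = 0b1010000
  top 2 bits -> l1_idx = 2
  next 2 bits -> l2_idx = 2
  bottom 3 bits -> offset = 0

Answer: 2 2 0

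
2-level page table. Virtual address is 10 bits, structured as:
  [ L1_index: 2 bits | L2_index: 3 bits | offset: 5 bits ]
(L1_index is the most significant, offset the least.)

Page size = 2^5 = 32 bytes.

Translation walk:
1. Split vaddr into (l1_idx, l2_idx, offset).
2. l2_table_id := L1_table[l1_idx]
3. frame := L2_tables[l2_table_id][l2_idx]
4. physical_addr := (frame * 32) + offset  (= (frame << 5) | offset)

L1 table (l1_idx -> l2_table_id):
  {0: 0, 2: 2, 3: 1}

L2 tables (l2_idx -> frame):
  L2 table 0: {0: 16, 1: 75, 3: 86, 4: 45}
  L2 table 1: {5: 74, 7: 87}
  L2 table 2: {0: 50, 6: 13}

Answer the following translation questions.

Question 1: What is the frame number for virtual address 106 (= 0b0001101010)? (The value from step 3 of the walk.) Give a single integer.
Answer: 86

Derivation:
vaddr = 106: l1_idx=0, l2_idx=3
L1[0] = 0; L2[0][3] = 86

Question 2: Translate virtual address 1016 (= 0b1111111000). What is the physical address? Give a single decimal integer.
Answer: 2808

Derivation:
vaddr = 1016 = 0b1111111000
Split: l1_idx=3, l2_idx=7, offset=24
L1[3] = 1
L2[1][7] = 87
paddr = 87 * 32 + 24 = 2808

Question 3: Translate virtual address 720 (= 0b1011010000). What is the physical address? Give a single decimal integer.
vaddr = 720 = 0b1011010000
Split: l1_idx=2, l2_idx=6, offset=16
L1[2] = 2
L2[2][6] = 13
paddr = 13 * 32 + 16 = 432

Answer: 432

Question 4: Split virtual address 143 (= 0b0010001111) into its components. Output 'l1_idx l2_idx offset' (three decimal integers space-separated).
Answer: 0 4 15

Derivation:
vaddr = 143 = 0b0010001111
  top 2 bits -> l1_idx = 0
  next 3 bits -> l2_idx = 4
  bottom 5 bits -> offset = 15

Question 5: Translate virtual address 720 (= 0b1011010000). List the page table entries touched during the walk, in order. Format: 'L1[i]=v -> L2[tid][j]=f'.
Answer: L1[2]=2 -> L2[2][6]=13

Derivation:
vaddr = 720 = 0b1011010000
Split: l1_idx=2, l2_idx=6, offset=16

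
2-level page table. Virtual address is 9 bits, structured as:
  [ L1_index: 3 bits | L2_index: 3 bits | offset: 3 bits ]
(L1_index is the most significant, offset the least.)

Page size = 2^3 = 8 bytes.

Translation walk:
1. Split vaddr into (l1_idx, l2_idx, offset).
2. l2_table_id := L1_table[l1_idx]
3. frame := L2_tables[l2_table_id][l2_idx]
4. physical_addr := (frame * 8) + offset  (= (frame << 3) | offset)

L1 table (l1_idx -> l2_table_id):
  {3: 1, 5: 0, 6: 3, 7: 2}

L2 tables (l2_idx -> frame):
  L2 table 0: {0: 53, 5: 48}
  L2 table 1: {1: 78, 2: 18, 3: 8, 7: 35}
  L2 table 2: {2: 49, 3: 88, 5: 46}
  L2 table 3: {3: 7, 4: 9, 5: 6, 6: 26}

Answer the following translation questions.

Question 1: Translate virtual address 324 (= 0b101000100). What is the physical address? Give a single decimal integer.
Answer: 428

Derivation:
vaddr = 324 = 0b101000100
Split: l1_idx=5, l2_idx=0, offset=4
L1[5] = 0
L2[0][0] = 53
paddr = 53 * 8 + 4 = 428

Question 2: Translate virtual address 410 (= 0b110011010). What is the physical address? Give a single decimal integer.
vaddr = 410 = 0b110011010
Split: l1_idx=6, l2_idx=3, offset=2
L1[6] = 3
L2[3][3] = 7
paddr = 7 * 8 + 2 = 58

Answer: 58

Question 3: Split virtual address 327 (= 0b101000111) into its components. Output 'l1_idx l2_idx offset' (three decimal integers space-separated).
Answer: 5 0 7

Derivation:
vaddr = 327 = 0b101000111
  top 3 bits -> l1_idx = 5
  next 3 bits -> l2_idx = 0
  bottom 3 bits -> offset = 7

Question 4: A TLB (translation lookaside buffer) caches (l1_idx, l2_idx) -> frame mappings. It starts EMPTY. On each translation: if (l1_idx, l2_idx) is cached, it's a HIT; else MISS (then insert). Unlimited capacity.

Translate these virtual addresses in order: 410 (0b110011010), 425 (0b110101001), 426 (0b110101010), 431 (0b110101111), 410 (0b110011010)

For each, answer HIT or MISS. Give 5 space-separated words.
Answer: MISS MISS HIT HIT HIT

Derivation:
vaddr=410: (6,3) not in TLB -> MISS, insert
vaddr=425: (6,5) not in TLB -> MISS, insert
vaddr=426: (6,5) in TLB -> HIT
vaddr=431: (6,5) in TLB -> HIT
vaddr=410: (6,3) in TLB -> HIT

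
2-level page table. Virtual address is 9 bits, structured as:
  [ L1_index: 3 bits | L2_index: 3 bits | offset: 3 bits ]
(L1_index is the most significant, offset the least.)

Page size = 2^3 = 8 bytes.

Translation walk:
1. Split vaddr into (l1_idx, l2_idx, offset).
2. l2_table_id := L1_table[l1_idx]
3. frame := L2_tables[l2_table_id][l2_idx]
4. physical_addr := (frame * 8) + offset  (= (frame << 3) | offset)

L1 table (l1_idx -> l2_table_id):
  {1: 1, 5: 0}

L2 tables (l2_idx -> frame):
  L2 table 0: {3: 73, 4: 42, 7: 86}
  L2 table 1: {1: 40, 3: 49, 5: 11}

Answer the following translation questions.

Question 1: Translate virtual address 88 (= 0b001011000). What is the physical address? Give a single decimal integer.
vaddr = 88 = 0b001011000
Split: l1_idx=1, l2_idx=3, offset=0
L1[1] = 1
L2[1][3] = 49
paddr = 49 * 8 + 0 = 392

Answer: 392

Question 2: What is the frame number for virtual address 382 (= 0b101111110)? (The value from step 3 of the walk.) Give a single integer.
Answer: 86

Derivation:
vaddr = 382: l1_idx=5, l2_idx=7
L1[5] = 0; L2[0][7] = 86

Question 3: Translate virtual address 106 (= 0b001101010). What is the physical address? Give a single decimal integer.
Answer: 90

Derivation:
vaddr = 106 = 0b001101010
Split: l1_idx=1, l2_idx=5, offset=2
L1[1] = 1
L2[1][5] = 11
paddr = 11 * 8 + 2 = 90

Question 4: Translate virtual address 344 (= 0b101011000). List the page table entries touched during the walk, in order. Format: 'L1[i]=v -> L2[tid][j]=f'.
Answer: L1[5]=0 -> L2[0][3]=73

Derivation:
vaddr = 344 = 0b101011000
Split: l1_idx=5, l2_idx=3, offset=0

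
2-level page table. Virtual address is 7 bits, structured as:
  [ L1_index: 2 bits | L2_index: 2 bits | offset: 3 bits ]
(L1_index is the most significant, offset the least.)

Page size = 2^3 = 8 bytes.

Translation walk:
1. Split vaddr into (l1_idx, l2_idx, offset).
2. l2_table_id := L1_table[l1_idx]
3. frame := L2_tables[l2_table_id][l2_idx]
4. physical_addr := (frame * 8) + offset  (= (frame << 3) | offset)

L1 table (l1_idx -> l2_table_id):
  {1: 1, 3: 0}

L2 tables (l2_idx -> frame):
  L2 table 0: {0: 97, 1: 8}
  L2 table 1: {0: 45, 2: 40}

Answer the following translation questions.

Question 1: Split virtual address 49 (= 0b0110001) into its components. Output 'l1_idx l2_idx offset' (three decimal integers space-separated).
vaddr = 49 = 0b0110001
  top 2 bits -> l1_idx = 1
  next 2 bits -> l2_idx = 2
  bottom 3 bits -> offset = 1

Answer: 1 2 1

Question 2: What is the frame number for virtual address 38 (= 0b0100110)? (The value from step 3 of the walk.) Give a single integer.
Answer: 45

Derivation:
vaddr = 38: l1_idx=1, l2_idx=0
L1[1] = 1; L2[1][0] = 45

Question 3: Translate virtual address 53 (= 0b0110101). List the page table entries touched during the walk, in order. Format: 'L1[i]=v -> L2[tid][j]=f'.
Answer: L1[1]=1 -> L2[1][2]=40

Derivation:
vaddr = 53 = 0b0110101
Split: l1_idx=1, l2_idx=2, offset=5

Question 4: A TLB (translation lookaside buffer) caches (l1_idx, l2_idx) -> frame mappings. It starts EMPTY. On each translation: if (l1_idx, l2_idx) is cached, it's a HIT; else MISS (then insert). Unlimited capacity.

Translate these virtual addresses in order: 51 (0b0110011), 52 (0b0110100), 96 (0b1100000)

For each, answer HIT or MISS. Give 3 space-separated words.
Answer: MISS HIT MISS

Derivation:
vaddr=51: (1,2) not in TLB -> MISS, insert
vaddr=52: (1,2) in TLB -> HIT
vaddr=96: (3,0) not in TLB -> MISS, insert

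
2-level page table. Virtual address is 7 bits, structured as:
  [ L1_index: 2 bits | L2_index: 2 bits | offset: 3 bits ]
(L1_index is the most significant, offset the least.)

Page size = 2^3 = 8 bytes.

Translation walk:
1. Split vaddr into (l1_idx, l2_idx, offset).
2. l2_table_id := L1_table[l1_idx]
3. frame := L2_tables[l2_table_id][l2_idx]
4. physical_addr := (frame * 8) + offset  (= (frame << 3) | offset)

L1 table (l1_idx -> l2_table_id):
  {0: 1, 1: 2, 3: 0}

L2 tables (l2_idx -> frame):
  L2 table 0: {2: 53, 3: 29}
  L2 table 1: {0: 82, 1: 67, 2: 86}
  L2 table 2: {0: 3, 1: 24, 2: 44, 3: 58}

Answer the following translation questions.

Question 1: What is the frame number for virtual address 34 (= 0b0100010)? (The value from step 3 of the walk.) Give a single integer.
vaddr = 34: l1_idx=1, l2_idx=0
L1[1] = 2; L2[2][0] = 3

Answer: 3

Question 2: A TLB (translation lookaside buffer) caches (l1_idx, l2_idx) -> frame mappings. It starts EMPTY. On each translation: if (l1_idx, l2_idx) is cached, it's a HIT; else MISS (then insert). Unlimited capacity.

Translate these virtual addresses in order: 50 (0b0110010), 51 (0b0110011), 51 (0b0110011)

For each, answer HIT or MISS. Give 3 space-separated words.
vaddr=50: (1,2) not in TLB -> MISS, insert
vaddr=51: (1,2) in TLB -> HIT
vaddr=51: (1,2) in TLB -> HIT

Answer: MISS HIT HIT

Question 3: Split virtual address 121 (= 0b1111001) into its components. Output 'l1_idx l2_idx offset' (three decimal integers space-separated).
Answer: 3 3 1

Derivation:
vaddr = 121 = 0b1111001
  top 2 bits -> l1_idx = 3
  next 2 bits -> l2_idx = 3
  bottom 3 bits -> offset = 1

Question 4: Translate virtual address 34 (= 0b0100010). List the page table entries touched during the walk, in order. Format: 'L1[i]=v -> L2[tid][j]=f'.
vaddr = 34 = 0b0100010
Split: l1_idx=1, l2_idx=0, offset=2

Answer: L1[1]=2 -> L2[2][0]=3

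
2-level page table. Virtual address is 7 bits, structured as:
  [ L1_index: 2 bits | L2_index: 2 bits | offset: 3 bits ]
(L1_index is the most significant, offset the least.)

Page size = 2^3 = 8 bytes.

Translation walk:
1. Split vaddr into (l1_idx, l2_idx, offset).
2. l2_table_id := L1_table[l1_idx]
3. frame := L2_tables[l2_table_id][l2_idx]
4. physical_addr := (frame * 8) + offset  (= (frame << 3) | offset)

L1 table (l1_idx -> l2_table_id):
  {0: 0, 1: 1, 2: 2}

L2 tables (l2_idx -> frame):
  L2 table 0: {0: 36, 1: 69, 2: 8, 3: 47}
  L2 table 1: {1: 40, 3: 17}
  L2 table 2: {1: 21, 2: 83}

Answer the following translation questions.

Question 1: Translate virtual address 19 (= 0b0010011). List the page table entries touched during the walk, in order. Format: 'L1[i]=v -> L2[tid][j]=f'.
vaddr = 19 = 0b0010011
Split: l1_idx=0, l2_idx=2, offset=3

Answer: L1[0]=0 -> L2[0][2]=8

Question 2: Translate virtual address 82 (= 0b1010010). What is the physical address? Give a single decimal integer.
Answer: 666

Derivation:
vaddr = 82 = 0b1010010
Split: l1_idx=2, l2_idx=2, offset=2
L1[2] = 2
L2[2][2] = 83
paddr = 83 * 8 + 2 = 666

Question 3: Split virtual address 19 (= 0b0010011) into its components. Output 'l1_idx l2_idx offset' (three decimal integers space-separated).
Answer: 0 2 3

Derivation:
vaddr = 19 = 0b0010011
  top 2 bits -> l1_idx = 0
  next 2 bits -> l2_idx = 2
  bottom 3 bits -> offset = 3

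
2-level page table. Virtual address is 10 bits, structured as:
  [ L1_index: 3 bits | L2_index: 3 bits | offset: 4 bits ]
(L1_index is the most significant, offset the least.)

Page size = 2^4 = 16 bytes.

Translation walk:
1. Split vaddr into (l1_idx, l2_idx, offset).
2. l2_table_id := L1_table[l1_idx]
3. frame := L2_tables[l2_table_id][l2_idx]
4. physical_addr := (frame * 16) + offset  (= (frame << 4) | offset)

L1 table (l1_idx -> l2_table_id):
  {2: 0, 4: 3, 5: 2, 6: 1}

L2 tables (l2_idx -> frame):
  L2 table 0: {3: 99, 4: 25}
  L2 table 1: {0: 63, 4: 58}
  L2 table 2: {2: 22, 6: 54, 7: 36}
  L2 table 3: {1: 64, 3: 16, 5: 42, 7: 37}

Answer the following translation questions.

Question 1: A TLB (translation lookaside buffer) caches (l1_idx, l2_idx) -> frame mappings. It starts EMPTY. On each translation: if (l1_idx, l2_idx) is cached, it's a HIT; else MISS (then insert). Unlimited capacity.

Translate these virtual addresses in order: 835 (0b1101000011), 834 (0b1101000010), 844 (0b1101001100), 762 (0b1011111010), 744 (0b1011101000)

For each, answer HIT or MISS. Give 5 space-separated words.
vaddr=835: (6,4) not in TLB -> MISS, insert
vaddr=834: (6,4) in TLB -> HIT
vaddr=844: (6,4) in TLB -> HIT
vaddr=762: (5,7) not in TLB -> MISS, insert
vaddr=744: (5,6) not in TLB -> MISS, insert

Answer: MISS HIT HIT MISS MISS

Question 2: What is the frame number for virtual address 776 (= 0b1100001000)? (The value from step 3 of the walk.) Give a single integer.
vaddr = 776: l1_idx=6, l2_idx=0
L1[6] = 1; L2[1][0] = 63

Answer: 63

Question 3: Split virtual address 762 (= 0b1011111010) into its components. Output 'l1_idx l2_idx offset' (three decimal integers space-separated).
Answer: 5 7 10

Derivation:
vaddr = 762 = 0b1011111010
  top 3 bits -> l1_idx = 5
  next 3 bits -> l2_idx = 7
  bottom 4 bits -> offset = 10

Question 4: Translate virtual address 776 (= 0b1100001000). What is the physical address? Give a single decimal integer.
vaddr = 776 = 0b1100001000
Split: l1_idx=6, l2_idx=0, offset=8
L1[6] = 1
L2[1][0] = 63
paddr = 63 * 16 + 8 = 1016

Answer: 1016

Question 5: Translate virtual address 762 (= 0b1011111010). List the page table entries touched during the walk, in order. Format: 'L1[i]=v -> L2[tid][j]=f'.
vaddr = 762 = 0b1011111010
Split: l1_idx=5, l2_idx=7, offset=10

Answer: L1[5]=2 -> L2[2][7]=36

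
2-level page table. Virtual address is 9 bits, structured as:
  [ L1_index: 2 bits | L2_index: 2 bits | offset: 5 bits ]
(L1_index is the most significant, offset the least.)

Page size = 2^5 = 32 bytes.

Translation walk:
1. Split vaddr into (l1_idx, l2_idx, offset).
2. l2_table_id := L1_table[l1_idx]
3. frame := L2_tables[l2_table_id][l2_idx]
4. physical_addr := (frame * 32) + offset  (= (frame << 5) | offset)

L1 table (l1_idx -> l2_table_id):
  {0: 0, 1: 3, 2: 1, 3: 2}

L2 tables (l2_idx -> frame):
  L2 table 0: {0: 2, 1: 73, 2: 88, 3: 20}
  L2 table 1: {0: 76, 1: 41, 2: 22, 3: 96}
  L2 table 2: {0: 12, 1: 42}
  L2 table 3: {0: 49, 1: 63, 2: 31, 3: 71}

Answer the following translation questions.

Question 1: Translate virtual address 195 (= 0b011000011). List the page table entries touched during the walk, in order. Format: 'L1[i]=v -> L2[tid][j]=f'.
vaddr = 195 = 0b011000011
Split: l1_idx=1, l2_idx=2, offset=3

Answer: L1[1]=3 -> L2[3][2]=31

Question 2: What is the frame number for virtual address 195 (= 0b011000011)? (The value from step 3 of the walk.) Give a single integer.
Answer: 31

Derivation:
vaddr = 195: l1_idx=1, l2_idx=2
L1[1] = 3; L2[3][2] = 31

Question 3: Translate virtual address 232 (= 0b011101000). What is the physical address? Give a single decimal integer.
Answer: 2280

Derivation:
vaddr = 232 = 0b011101000
Split: l1_idx=1, l2_idx=3, offset=8
L1[1] = 3
L2[3][3] = 71
paddr = 71 * 32 + 8 = 2280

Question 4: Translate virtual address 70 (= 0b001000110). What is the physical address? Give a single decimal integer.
vaddr = 70 = 0b001000110
Split: l1_idx=0, l2_idx=2, offset=6
L1[0] = 0
L2[0][2] = 88
paddr = 88 * 32 + 6 = 2822

Answer: 2822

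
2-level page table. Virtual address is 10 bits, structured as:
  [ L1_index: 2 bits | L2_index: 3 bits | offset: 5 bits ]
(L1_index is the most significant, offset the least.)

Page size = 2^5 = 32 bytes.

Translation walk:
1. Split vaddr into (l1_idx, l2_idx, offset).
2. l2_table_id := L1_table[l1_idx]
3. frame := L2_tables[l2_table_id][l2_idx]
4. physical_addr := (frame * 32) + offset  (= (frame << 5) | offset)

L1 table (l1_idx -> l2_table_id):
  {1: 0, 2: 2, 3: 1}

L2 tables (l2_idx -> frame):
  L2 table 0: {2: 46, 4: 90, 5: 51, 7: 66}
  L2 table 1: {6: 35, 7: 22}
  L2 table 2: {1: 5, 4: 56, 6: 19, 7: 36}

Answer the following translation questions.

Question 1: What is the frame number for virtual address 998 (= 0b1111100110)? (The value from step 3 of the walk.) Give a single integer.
Answer: 22

Derivation:
vaddr = 998: l1_idx=3, l2_idx=7
L1[3] = 1; L2[1][7] = 22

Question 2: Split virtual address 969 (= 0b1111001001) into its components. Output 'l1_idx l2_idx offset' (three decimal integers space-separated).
vaddr = 969 = 0b1111001001
  top 2 bits -> l1_idx = 3
  next 3 bits -> l2_idx = 6
  bottom 5 bits -> offset = 9

Answer: 3 6 9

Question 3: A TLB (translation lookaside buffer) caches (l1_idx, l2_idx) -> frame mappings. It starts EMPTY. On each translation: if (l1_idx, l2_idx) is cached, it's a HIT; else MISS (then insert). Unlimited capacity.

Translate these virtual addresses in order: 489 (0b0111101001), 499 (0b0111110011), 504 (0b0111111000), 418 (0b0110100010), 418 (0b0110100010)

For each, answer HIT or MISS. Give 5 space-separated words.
vaddr=489: (1,7) not in TLB -> MISS, insert
vaddr=499: (1,7) in TLB -> HIT
vaddr=504: (1,7) in TLB -> HIT
vaddr=418: (1,5) not in TLB -> MISS, insert
vaddr=418: (1,5) in TLB -> HIT

Answer: MISS HIT HIT MISS HIT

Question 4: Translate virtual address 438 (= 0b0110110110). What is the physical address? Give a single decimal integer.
vaddr = 438 = 0b0110110110
Split: l1_idx=1, l2_idx=5, offset=22
L1[1] = 0
L2[0][5] = 51
paddr = 51 * 32 + 22 = 1654

Answer: 1654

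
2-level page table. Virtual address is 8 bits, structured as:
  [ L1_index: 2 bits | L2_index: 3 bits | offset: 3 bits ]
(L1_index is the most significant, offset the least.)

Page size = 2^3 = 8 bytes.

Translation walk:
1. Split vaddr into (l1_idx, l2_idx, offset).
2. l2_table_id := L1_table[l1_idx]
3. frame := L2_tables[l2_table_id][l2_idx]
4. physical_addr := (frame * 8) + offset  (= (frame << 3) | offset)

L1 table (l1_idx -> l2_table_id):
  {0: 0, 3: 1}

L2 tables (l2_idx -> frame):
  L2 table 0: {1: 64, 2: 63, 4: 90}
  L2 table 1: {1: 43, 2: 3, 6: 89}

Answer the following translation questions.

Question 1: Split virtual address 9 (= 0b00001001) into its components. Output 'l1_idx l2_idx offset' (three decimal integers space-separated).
Answer: 0 1 1

Derivation:
vaddr = 9 = 0b00001001
  top 2 bits -> l1_idx = 0
  next 3 bits -> l2_idx = 1
  bottom 3 bits -> offset = 1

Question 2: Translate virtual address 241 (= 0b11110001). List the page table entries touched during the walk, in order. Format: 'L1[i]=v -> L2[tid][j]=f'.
vaddr = 241 = 0b11110001
Split: l1_idx=3, l2_idx=6, offset=1

Answer: L1[3]=1 -> L2[1][6]=89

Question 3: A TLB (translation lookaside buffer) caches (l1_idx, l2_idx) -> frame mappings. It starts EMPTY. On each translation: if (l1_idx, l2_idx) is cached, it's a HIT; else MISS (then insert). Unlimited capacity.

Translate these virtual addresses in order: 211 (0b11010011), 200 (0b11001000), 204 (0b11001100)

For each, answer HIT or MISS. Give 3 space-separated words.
Answer: MISS MISS HIT

Derivation:
vaddr=211: (3,2) not in TLB -> MISS, insert
vaddr=200: (3,1) not in TLB -> MISS, insert
vaddr=204: (3,1) in TLB -> HIT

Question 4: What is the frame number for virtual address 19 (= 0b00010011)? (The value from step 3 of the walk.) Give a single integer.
vaddr = 19: l1_idx=0, l2_idx=2
L1[0] = 0; L2[0][2] = 63

Answer: 63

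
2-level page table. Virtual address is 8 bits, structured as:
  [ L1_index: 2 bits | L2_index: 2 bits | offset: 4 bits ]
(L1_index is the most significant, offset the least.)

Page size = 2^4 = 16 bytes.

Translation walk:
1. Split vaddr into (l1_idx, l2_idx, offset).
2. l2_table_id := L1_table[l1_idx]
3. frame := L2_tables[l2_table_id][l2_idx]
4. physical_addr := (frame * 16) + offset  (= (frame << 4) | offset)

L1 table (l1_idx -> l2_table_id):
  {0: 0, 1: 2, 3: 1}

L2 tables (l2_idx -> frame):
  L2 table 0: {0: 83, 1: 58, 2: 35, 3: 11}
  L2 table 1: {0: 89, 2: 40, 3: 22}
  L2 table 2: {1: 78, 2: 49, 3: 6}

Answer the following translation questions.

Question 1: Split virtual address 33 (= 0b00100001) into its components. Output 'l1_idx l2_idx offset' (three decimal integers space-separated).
Answer: 0 2 1

Derivation:
vaddr = 33 = 0b00100001
  top 2 bits -> l1_idx = 0
  next 2 bits -> l2_idx = 2
  bottom 4 bits -> offset = 1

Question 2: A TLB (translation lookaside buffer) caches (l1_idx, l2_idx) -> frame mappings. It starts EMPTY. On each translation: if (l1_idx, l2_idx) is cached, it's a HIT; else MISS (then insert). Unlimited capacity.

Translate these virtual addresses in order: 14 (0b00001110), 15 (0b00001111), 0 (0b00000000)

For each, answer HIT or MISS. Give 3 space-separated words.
Answer: MISS HIT HIT

Derivation:
vaddr=14: (0,0) not in TLB -> MISS, insert
vaddr=15: (0,0) in TLB -> HIT
vaddr=0: (0,0) in TLB -> HIT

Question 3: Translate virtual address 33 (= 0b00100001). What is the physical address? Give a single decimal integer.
vaddr = 33 = 0b00100001
Split: l1_idx=0, l2_idx=2, offset=1
L1[0] = 0
L2[0][2] = 35
paddr = 35 * 16 + 1 = 561

Answer: 561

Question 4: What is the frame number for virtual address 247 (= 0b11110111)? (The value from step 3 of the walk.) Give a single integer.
vaddr = 247: l1_idx=3, l2_idx=3
L1[3] = 1; L2[1][3] = 22

Answer: 22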